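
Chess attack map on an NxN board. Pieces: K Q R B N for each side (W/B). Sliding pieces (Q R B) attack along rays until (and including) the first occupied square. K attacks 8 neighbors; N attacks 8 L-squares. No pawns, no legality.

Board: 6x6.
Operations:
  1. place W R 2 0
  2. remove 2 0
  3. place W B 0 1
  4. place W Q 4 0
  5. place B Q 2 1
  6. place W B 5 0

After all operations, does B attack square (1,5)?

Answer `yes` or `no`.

Op 1: place WR@(2,0)
Op 2: remove (2,0)
Op 3: place WB@(0,1)
Op 4: place WQ@(4,0)
Op 5: place BQ@(2,1)
Op 6: place WB@(5,0)
Per-piece attacks for B:
  BQ@(2,1): attacks (2,2) (2,3) (2,4) (2,5) (2,0) (3,1) (4,1) (5,1) (1,1) (0,1) (3,2) (4,3) (5,4) (3,0) (1,2) (0,3) (1,0) [ray(-1,0) blocked at (0,1)]
B attacks (1,5): no

Answer: no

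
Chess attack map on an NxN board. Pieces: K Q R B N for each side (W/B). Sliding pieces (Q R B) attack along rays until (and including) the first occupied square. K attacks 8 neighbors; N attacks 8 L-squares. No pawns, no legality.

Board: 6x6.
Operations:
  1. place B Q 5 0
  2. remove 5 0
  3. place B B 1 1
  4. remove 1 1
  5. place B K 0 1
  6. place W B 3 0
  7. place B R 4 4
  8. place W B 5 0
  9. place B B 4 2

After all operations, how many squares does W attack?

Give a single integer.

Answer: 9

Derivation:
Op 1: place BQ@(5,0)
Op 2: remove (5,0)
Op 3: place BB@(1,1)
Op 4: remove (1,1)
Op 5: place BK@(0,1)
Op 6: place WB@(3,0)
Op 7: place BR@(4,4)
Op 8: place WB@(5,0)
Op 9: place BB@(4,2)
Per-piece attacks for W:
  WB@(3,0): attacks (4,1) (5,2) (2,1) (1,2) (0,3)
  WB@(5,0): attacks (4,1) (3,2) (2,3) (1,4) (0,5)
Union (9 distinct): (0,3) (0,5) (1,2) (1,4) (2,1) (2,3) (3,2) (4,1) (5,2)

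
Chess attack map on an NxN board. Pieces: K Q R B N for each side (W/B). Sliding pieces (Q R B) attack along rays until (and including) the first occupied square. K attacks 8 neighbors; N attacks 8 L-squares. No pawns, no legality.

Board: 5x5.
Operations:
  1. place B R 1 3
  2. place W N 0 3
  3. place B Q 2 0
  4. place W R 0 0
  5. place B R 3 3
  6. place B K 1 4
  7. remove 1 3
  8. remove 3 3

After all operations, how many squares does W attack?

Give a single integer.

Answer: 8

Derivation:
Op 1: place BR@(1,3)
Op 2: place WN@(0,3)
Op 3: place BQ@(2,0)
Op 4: place WR@(0,0)
Op 5: place BR@(3,3)
Op 6: place BK@(1,4)
Op 7: remove (1,3)
Op 8: remove (3,3)
Per-piece attacks for W:
  WR@(0,0): attacks (0,1) (0,2) (0,3) (1,0) (2,0) [ray(0,1) blocked at (0,3); ray(1,0) blocked at (2,0)]
  WN@(0,3): attacks (2,4) (1,1) (2,2)
Union (8 distinct): (0,1) (0,2) (0,3) (1,0) (1,1) (2,0) (2,2) (2,4)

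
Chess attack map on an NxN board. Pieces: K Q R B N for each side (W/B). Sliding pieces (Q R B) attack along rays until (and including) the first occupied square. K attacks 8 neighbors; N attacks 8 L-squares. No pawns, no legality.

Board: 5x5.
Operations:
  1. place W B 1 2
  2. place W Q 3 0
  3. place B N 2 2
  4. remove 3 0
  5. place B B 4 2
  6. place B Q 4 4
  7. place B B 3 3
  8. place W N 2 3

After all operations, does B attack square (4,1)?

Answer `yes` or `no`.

Answer: yes

Derivation:
Op 1: place WB@(1,2)
Op 2: place WQ@(3,0)
Op 3: place BN@(2,2)
Op 4: remove (3,0)
Op 5: place BB@(4,2)
Op 6: place BQ@(4,4)
Op 7: place BB@(3,3)
Op 8: place WN@(2,3)
Per-piece attacks for B:
  BN@(2,2): attacks (3,4) (4,3) (1,4) (0,3) (3,0) (4,1) (1,0) (0,1)
  BB@(3,3): attacks (4,4) (4,2) (2,4) (2,2) [ray(1,1) blocked at (4,4); ray(1,-1) blocked at (4,2); ray(-1,-1) blocked at (2,2)]
  BB@(4,2): attacks (3,3) (3,1) (2,0) [ray(-1,1) blocked at (3,3)]
  BQ@(4,4): attacks (4,3) (4,2) (3,4) (2,4) (1,4) (0,4) (3,3) [ray(0,-1) blocked at (4,2); ray(-1,-1) blocked at (3,3)]
B attacks (4,1): yes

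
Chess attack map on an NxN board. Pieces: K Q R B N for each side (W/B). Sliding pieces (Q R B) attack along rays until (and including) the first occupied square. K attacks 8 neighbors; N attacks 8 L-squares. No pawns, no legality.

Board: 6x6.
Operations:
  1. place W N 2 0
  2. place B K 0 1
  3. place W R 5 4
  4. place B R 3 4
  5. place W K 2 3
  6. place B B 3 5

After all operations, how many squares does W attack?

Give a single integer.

Op 1: place WN@(2,0)
Op 2: place BK@(0,1)
Op 3: place WR@(5,4)
Op 4: place BR@(3,4)
Op 5: place WK@(2,3)
Op 6: place BB@(3,5)
Per-piece attacks for W:
  WN@(2,0): attacks (3,2) (4,1) (1,2) (0,1)
  WK@(2,3): attacks (2,4) (2,2) (3,3) (1,3) (3,4) (3,2) (1,4) (1,2)
  WR@(5,4): attacks (5,5) (5,3) (5,2) (5,1) (5,0) (4,4) (3,4) [ray(-1,0) blocked at (3,4)]
Union (16 distinct): (0,1) (1,2) (1,3) (1,4) (2,2) (2,4) (3,2) (3,3) (3,4) (4,1) (4,4) (5,0) (5,1) (5,2) (5,3) (5,5)

Answer: 16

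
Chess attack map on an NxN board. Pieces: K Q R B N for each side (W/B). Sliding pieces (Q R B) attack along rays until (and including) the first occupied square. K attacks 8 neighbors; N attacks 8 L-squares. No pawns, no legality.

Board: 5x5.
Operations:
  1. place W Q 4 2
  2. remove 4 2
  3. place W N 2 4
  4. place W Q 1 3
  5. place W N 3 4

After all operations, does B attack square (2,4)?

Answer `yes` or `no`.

Answer: no

Derivation:
Op 1: place WQ@(4,2)
Op 2: remove (4,2)
Op 3: place WN@(2,4)
Op 4: place WQ@(1,3)
Op 5: place WN@(3,4)
Per-piece attacks for B:
B attacks (2,4): no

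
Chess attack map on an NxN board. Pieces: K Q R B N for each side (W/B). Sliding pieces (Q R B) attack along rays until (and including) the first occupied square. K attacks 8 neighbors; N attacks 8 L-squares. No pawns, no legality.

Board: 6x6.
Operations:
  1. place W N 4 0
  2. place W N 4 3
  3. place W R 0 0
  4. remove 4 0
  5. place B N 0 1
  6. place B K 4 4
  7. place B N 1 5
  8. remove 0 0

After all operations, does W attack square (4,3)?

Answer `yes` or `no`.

Answer: no

Derivation:
Op 1: place WN@(4,0)
Op 2: place WN@(4,3)
Op 3: place WR@(0,0)
Op 4: remove (4,0)
Op 5: place BN@(0,1)
Op 6: place BK@(4,4)
Op 7: place BN@(1,5)
Op 8: remove (0,0)
Per-piece attacks for W:
  WN@(4,3): attacks (5,5) (3,5) (2,4) (5,1) (3,1) (2,2)
W attacks (4,3): no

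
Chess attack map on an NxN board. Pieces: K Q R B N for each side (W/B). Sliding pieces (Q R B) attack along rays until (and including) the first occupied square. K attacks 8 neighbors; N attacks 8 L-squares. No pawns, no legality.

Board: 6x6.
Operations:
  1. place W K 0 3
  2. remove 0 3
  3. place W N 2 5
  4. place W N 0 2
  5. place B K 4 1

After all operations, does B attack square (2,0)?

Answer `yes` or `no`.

Op 1: place WK@(0,3)
Op 2: remove (0,3)
Op 3: place WN@(2,5)
Op 4: place WN@(0,2)
Op 5: place BK@(4,1)
Per-piece attacks for B:
  BK@(4,1): attacks (4,2) (4,0) (5,1) (3,1) (5,2) (5,0) (3,2) (3,0)
B attacks (2,0): no

Answer: no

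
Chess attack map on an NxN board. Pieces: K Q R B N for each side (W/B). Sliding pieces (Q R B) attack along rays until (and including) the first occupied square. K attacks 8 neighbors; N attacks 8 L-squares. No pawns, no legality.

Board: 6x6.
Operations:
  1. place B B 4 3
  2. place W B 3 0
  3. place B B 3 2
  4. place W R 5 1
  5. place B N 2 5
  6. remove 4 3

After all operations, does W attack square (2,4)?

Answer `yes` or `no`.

Answer: no

Derivation:
Op 1: place BB@(4,3)
Op 2: place WB@(3,0)
Op 3: place BB@(3,2)
Op 4: place WR@(5,1)
Op 5: place BN@(2,5)
Op 6: remove (4,3)
Per-piece attacks for W:
  WB@(3,0): attacks (4,1) (5,2) (2,1) (1,2) (0,3)
  WR@(5,1): attacks (5,2) (5,3) (5,4) (5,5) (5,0) (4,1) (3,1) (2,1) (1,1) (0,1)
W attacks (2,4): no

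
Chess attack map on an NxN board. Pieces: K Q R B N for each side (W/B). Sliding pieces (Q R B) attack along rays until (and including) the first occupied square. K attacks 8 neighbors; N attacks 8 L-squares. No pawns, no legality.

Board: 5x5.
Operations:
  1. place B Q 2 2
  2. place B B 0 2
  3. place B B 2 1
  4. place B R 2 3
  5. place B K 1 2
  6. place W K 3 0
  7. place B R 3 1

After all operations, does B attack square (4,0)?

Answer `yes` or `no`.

Answer: no

Derivation:
Op 1: place BQ@(2,2)
Op 2: place BB@(0,2)
Op 3: place BB@(2,1)
Op 4: place BR@(2,3)
Op 5: place BK@(1,2)
Op 6: place WK@(3,0)
Op 7: place BR@(3,1)
Per-piece attacks for B:
  BB@(0,2): attacks (1,3) (2,4) (1,1) (2,0)
  BK@(1,2): attacks (1,3) (1,1) (2,2) (0,2) (2,3) (2,1) (0,3) (0,1)
  BB@(2,1): attacks (3,2) (4,3) (3,0) (1,2) (1,0) [ray(1,-1) blocked at (3,0); ray(-1,1) blocked at (1,2)]
  BQ@(2,2): attacks (2,3) (2,1) (3,2) (4,2) (1,2) (3,3) (4,4) (3,1) (1,3) (0,4) (1,1) (0,0) [ray(0,1) blocked at (2,3); ray(0,-1) blocked at (2,1); ray(-1,0) blocked at (1,2); ray(1,-1) blocked at (3,1)]
  BR@(2,3): attacks (2,4) (2,2) (3,3) (4,3) (1,3) (0,3) [ray(0,-1) blocked at (2,2)]
  BR@(3,1): attacks (3,2) (3,3) (3,4) (3,0) (4,1) (2,1) [ray(0,-1) blocked at (3,0); ray(-1,0) blocked at (2,1)]
B attacks (4,0): no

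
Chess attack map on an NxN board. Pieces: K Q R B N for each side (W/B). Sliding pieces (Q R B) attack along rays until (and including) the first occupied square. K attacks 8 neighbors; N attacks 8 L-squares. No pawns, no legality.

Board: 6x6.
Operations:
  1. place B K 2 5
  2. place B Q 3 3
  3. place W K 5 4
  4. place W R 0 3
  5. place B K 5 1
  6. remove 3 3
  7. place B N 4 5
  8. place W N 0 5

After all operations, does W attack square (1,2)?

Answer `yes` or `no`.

Answer: no

Derivation:
Op 1: place BK@(2,5)
Op 2: place BQ@(3,3)
Op 3: place WK@(5,4)
Op 4: place WR@(0,3)
Op 5: place BK@(5,1)
Op 6: remove (3,3)
Op 7: place BN@(4,5)
Op 8: place WN@(0,5)
Per-piece attacks for W:
  WR@(0,3): attacks (0,4) (0,5) (0,2) (0,1) (0,0) (1,3) (2,3) (3,3) (4,3) (5,3) [ray(0,1) blocked at (0,5)]
  WN@(0,5): attacks (1,3) (2,4)
  WK@(5,4): attacks (5,5) (5,3) (4,4) (4,5) (4,3)
W attacks (1,2): no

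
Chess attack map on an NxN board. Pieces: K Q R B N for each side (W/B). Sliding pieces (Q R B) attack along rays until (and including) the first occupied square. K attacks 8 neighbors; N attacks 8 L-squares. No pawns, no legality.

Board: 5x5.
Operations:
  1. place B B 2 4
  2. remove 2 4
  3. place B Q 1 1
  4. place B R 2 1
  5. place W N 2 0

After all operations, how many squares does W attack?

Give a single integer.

Answer: 4

Derivation:
Op 1: place BB@(2,4)
Op 2: remove (2,4)
Op 3: place BQ@(1,1)
Op 4: place BR@(2,1)
Op 5: place WN@(2,0)
Per-piece attacks for W:
  WN@(2,0): attacks (3,2) (4,1) (1,2) (0,1)
Union (4 distinct): (0,1) (1,2) (3,2) (4,1)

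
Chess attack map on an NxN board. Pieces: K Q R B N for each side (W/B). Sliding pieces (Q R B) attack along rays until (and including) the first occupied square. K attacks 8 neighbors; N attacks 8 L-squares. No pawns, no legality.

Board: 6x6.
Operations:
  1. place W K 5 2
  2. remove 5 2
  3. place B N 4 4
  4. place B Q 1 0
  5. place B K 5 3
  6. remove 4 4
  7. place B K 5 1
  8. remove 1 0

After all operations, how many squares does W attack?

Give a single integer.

Answer: 0

Derivation:
Op 1: place WK@(5,2)
Op 2: remove (5,2)
Op 3: place BN@(4,4)
Op 4: place BQ@(1,0)
Op 5: place BK@(5,3)
Op 6: remove (4,4)
Op 7: place BK@(5,1)
Op 8: remove (1,0)
Per-piece attacks for W:
Union (0 distinct): (none)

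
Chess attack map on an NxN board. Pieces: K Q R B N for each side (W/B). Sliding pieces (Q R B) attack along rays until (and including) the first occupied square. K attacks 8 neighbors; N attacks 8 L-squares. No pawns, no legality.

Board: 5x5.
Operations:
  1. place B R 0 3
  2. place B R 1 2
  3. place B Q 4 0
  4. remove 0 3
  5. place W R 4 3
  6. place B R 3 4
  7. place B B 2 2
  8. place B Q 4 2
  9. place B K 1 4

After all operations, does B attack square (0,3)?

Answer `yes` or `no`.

Op 1: place BR@(0,3)
Op 2: place BR@(1,2)
Op 3: place BQ@(4,0)
Op 4: remove (0,3)
Op 5: place WR@(4,3)
Op 6: place BR@(3,4)
Op 7: place BB@(2,2)
Op 8: place BQ@(4,2)
Op 9: place BK@(1,4)
Per-piece attacks for B:
  BR@(1,2): attacks (1,3) (1,4) (1,1) (1,0) (2,2) (0,2) [ray(0,1) blocked at (1,4); ray(1,0) blocked at (2,2)]
  BK@(1,4): attacks (1,3) (2,4) (0,4) (2,3) (0,3)
  BB@(2,2): attacks (3,3) (4,4) (3,1) (4,0) (1,3) (0,4) (1,1) (0,0) [ray(1,-1) blocked at (4,0)]
  BR@(3,4): attacks (3,3) (3,2) (3,1) (3,0) (4,4) (2,4) (1,4) [ray(-1,0) blocked at (1,4)]
  BQ@(4,0): attacks (4,1) (4,2) (3,0) (2,0) (1,0) (0,0) (3,1) (2,2) [ray(0,1) blocked at (4,2); ray(-1,1) blocked at (2,2)]
  BQ@(4,2): attacks (4,3) (4,1) (4,0) (3,2) (2,2) (3,3) (2,4) (3,1) (2,0) [ray(0,1) blocked at (4,3); ray(0,-1) blocked at (4,0); ray(-1,0) blocked at (2,2)]
B attacks (0,3): yes

Answer: yes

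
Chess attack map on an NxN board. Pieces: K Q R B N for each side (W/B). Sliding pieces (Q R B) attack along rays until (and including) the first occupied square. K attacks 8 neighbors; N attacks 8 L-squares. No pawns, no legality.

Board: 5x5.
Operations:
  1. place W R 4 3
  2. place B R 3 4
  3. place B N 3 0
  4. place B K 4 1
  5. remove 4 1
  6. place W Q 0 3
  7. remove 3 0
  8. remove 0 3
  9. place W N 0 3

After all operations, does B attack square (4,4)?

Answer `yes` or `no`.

Answer: yes

Derivation:
Op 1: place WR@(4,3)
Op 2: place BR@(3,4)
Op 3: place BN@(3,0)
Op 4: place BK@(4,1)
Op 5: remove (4,1)
Op 6: place WQ@(0,3)
Op 7: remove (3,0)
Op 8: remove (0,3)
Op 9: place WN@(0,3)
Per-piece attacks for B:
  BR@(3,4): attacks (3,3) (3,2) (3,1) (3,0) (4,4) (2,4) (1,4) (0,4)
B attacks (4,4): yes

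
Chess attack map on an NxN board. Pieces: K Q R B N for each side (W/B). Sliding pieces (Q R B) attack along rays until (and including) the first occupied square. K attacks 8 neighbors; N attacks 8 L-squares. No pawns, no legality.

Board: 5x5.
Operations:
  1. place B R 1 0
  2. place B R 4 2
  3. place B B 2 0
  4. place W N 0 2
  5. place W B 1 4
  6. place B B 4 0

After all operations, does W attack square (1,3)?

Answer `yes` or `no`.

Answer: no

Derivation:
Op 1: place BR@(1,0)
Op 2: place BR@(4,2)
Op 3: place BB@(2,0)
Op 4: place WN@(0,2)
Op 5: place WB@(1,4)
Op 6: place BB@(4,0)
Per-piece attacks for W:
  WN@(0,2): attacks (1,4) (2,3) (1,0) (2,1)
  WB@(1,4): attacks (2,3) (3,2) (4,1) (0,3)
W attacks (1,3): no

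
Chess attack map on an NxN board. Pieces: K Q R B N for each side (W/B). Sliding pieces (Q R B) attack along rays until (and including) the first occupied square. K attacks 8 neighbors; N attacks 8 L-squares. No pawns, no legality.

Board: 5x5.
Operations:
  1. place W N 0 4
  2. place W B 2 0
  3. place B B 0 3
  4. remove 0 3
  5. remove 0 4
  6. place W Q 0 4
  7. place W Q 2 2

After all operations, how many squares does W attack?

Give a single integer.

Answer: 21

Derivation:
Op 1: place WN@(0,4)
Op 2: place WB@(2,0)
Op 3: place BB@(0,3)
Op 4: remove (0,3)
Op 5: remove (0,4)
Op 6: place WQ@(0,4)
Op 7: place WQ@(2,2)
Per-piece attacks for W:
  WQ@(0,4): attacks (0,3) (0,2) (0,1) (0,0) (1,4) (2,4) (3,4) (4,4) (1,3) (2,2) [ray(1,-1) blocked at (2,2)]
  WB@(2,0): attacks (3,1) (4,2) (1,1) (0,2)
  WQ@(2,2): attacks (2,3) (2,4) (2,1) (2,0) (3,2) (4,2) (1,2) (0,2) (3,3) (4,4) (3,1) (4,0) (1,3) (0,4) (1,1) (0,0) [ray(0,-1) blocked at (2,0); ray(-1,1) blocked at (0,4)]
Union (21 distinct): (0,0) (0,1) (0,2) (0,3) (0,4) (1,1) (1,2) (1,3) (1,4) (2,0) (2,1) (2,2) (2,3) (2,4) (3,1) (3,2) (3,3) (3,4) (4,0) (4,2) (4,4)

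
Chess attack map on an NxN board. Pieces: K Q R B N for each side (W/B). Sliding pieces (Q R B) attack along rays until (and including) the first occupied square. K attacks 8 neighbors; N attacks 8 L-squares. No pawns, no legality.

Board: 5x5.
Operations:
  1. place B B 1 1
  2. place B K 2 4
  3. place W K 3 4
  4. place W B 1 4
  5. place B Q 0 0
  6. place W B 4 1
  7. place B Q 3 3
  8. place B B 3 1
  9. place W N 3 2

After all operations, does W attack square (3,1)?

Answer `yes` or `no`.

Answer: no

Derivation:
Op 1: place BB@(1,1)
Op 2: place BK@(2,4)
Op 3: place WK@(3,4)
Op 4: place WB@(1,4)
Op 5: place BQ@(0,0)
Op 6: place WB@(4,1)
Op 7: place BQ@(3,3)
Op 8: place BB@(3,1)
Op 9: place WN@(3,2)
Per-piece attacks for W:
  WB@(1,4): attacks (2,3) (3,2) (0,3) [ray(1,-1) blocked at (3,2)]
  WN@(3,2): attacks (4,4) (2,4) (1,3) (4,0) (2,0) (1,1)
  WK@(3,4): attacks (3,3) (4,4) (2,4) (4,3) (2,3)
  WB@(4,1): attacks (3,2) (3,0) [ray(-1,1) blocked at (3,2)]
W attacks (3,1): no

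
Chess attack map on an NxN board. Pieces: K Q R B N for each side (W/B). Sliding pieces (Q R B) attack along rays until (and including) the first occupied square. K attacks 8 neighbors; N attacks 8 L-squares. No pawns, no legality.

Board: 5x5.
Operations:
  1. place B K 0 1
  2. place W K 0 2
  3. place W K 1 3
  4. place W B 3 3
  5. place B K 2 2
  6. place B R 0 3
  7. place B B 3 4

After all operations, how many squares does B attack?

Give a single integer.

Op 1: place BK@(0,1)
Op 2: place WK@(0,2)
Op 3: place WK@(1,3)
Op 4: place WB@(3,3)
Op 5: place BK@(2,2)
Op 6: place BR@(0,3)
Op 7: place BB@(3,4)
Per-piece attacks for B:
  BK@(0,1): attacks (0,2) (0,0) (1,1) (1,2) (1,0)
  BR@(0,3): attacks (0,4) (0,2) (1,3) [ray(0,-1) blocked at (0,2); ray(1,0) blocked at (1,3)]
  BK@(2,2): attacks (2,3) (2,1) (3,2) (1,2) (3,3) (3,1) (1,3) (1,1)
  BB@(3,4): attacks (4,3) (2,3) (1,2) (0,1) [ray(-1,-1) blocked at (0,1)]
Union (14 distinct): (0,0) (0,1) (0,2) (0,4) (1,0) (1,1) (1,2) (1,3) (2,1) (2,3) (3,1) (3,2) (3,3) (4,3)

Answer: 14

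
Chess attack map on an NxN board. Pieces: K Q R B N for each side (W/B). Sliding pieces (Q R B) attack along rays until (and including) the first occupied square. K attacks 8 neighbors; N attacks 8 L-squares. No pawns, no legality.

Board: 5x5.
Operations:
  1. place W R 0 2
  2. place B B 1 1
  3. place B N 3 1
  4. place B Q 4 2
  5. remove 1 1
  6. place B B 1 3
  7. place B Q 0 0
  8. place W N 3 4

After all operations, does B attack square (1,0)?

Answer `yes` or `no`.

Answer: yes

Derivation:
Op 1: place WR@(0,2)
Op 2: place BB@(1,1)
Op 3: place BN@(3,1)
Op 4: place BQ@(4,2)
Op 5: remove (1,1)
Op 6: place BB@(1,3)
Op 7: place BQ@(0,0)
Op 8: place WN@(3,4)
Per-piece attacks for B:
  BQ@(0,0): attacks (0,1) (0,2) (1,0) (2,0) (3,0) (4,0) (1,1) (2,2) (3,3) (4,4) [ray(0,1) blocked at (0,2)]
  BB@(1,3): attacks (2,4) (2,2) (3,1) (0,4) (0,2) [ray(1,-1) blocked at (3,1); ray(-1,-1) blocked at (0,2)]
  BN@(3,1): attacks (4,3) (2,3) (1,2) (1,0)
  BQ@(4,2): attacks (4,3) (4,4) (4,1) (4,0) (3,2) (2,2) (1,2) (0,2) (3,3) (2,4) (3,1) [ray(-1,0) blocked at (0,2); ray(-1,-1) blocked at (3,1)]
B attacks (1,0): yes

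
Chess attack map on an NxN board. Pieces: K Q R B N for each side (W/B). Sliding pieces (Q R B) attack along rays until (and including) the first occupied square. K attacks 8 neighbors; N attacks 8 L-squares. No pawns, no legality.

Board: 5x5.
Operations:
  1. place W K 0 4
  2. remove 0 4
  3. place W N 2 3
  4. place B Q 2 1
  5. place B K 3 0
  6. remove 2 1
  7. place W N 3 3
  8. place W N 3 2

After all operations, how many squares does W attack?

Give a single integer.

Answer: 14

Derivation:
Op 1: place WK@(0,4)
Op 2: remove (0,4)
Op 3: place WN@(2,3)
Op 4: place BQ@(2,1)
Op 5: place BK@(3,0)
Op 6: remove (2,1)
Op 7: place WN@(3,3)
Op 8: place WN@(3,2)
Per-piece attacks for W:
  WN@(2,3): attacks (4,4) (0,4) (3,1) (4,2) (1,1) (0,2)
  WN@(3,2): attacks (4,4) (2,4) (1,3) (4,0) (2,0) (1,1)
  WN@(3,3): attacks (1,4) (4,1) (2,1) (1,2)
Union (14 distinct): (0,2) (0,4) (1,1) (1,2) (1,3) (1,4) (2,0) (2,1) (2,4) (3,1) (4,0) (4,1) (4,2) (4,4)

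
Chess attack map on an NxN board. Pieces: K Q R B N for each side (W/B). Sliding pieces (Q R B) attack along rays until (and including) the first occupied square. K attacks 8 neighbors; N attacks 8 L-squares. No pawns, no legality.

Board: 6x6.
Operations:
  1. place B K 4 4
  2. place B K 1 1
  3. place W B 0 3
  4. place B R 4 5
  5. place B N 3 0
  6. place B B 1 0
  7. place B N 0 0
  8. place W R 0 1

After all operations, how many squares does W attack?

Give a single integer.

Answer: 9

Derivation:
Op 1: place BK@(4,4)
Op 2: place BK@(1,1)
Op 3: place WB@(0,3)
Op 4: place BR@(4,5)
Op 5: place BN@(3,0)
Op 6: place BB@(1,0)
Op 7: place BN@(0,0)
Op 8: place WR@(0,1)
Per-piece attacks for W:
  WR@(0,1): attacks (0,2) (0,3) (0,0) (1,1) [ray(0,1) blocked at (0,3); ray(0,-1) blocked at (0,0); ray(1,0) blocked at (1,1)]
  WB@(0,3): attacks (1,4) (2,5) (1,2) (2,1) (3,0) [ray(1,-1) blocked at (3,0)]
Union (9 distinct): (0,0) (0,2) (0,3) (1,1) (1,2) (1,4) (2,1) (2,5) (3,0)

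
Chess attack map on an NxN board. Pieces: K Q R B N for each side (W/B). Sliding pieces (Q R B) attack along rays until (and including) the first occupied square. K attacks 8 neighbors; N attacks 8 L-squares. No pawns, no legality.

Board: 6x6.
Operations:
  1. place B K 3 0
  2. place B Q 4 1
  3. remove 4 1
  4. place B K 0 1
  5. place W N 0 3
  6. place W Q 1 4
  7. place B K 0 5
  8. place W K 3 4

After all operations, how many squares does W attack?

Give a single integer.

Answer: 21

Derivation:
Op 1: place BK@(3,0)
Op 2: place BQ@(4,1)
Op 3: remove (4,1)
Op 4: place BK@(0,1)
Op 5: place WN@(0,3)
Op 6: place WQ@(1,4)
Op 7: place BK@(0,5)
Op 8: place WK@(3,4)
Per-piece attacks for W:
  WN@(0,3): attacks (1,5) (2,4) (1,1) (2,2)
  WQ@(1,4): attacks (1,5) (1,3) (1,2) (1,1) (1,0) (2,4) (3,4) (0,4) (2,5) (2,3) (3,2) (4,1) (5,0) (0,5) (0,3) [ray(1,0) blocked at (3,4); ray(-1,1) blocked at (0,5); ray(-1,-1) blocked at (0,3)]
  WK@(3,4): attacks (3,5) (3,3) (4,4) (2,4) (4,5) (4,3) (2,5) (2,3)
Union (21 distinct): (0,3) (0,4) (0,5) (1,0) (1,1) (1,2) (1,3) (1,5) (2,2) (2,3) (2,4) (2,5) (3,2) (3,3) (3,4) (3,5) (4,1) (4,3) (4,4) (4,5) (5,0)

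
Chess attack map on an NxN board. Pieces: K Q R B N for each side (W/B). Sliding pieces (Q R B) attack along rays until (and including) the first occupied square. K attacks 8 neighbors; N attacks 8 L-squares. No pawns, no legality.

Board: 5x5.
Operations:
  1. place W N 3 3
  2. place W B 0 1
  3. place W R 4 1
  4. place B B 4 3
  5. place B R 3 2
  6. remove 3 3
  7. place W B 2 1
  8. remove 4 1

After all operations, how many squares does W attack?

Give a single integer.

Op 1: place WN@(3,3)
Op 2: place WB@(0,1)
Op 3: place WR@(4,1)
Op 4: place BB@(4,3)
Op 5: place BR@(3,2)
Op 6: remove (3,3)
Op 7: place WB@(2,1)
Op 8: remove (4,1)
Per-piece attacks for W:
  WB@(0,1): attacks (1,2) (2,3) (3,4) (1,0)
  WB@(2,1): attacks (3,2) (3,0) (1,2) (0,3) (1,0) [ray(1,1) blocked at (3,2)]
Union (7 distinct): (0,3) (1,0) (1,2) (2,3) (3,0) (3,2) (3,4)

Answer: 7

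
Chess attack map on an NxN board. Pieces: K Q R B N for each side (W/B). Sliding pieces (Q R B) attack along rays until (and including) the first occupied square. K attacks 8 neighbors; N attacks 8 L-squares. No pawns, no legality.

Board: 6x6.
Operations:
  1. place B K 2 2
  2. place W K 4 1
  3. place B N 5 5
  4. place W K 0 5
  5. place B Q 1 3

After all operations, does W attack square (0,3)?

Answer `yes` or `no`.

Answer: no

Derivation:
Op 1: place BK@(2,2)
Op 2: place WK@(4,1)
Op 3: place BN@(5,5)
Op 4: place WK@(0,5)
Op 5: place BQ@(1,3)
Per-piece attacks for W:
  WK@(0,5): attacks (0,4) (1,5) (1,4)
  WK@(4,1): attacks (4,2) (4,0) (5,1) (3,1) (5,2) (5,0) (3,2) (3,0)
W attacks (0,3): no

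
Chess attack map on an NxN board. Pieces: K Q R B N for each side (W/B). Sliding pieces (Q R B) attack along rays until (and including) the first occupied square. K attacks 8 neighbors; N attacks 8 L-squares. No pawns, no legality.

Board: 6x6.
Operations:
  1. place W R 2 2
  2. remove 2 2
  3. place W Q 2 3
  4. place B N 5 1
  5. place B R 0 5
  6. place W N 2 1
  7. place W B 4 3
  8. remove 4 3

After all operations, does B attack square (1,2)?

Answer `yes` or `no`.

Op 1: place WR@(2,2)
Op 2: remove (2,2)
Op 3: place WQ@(2,3)
Op 4: place BN@(5,1)
Op 5: place BR@(0,5)
Op 6: place WN@(2,1)
Op 7: place WB@(4,3)
Op 8: remove (4,3)
Per-piece attacks for B:
  BR@(0,5): attacks (0,4) (0,3) (0,2) (0,1) (0,0) (1,5) (2,5) (3,5) (4,5) (5,5)
  BN@(5,1): attacks (4,3) (3,2) (3,0)
B attacks (1,2): no

Answer: no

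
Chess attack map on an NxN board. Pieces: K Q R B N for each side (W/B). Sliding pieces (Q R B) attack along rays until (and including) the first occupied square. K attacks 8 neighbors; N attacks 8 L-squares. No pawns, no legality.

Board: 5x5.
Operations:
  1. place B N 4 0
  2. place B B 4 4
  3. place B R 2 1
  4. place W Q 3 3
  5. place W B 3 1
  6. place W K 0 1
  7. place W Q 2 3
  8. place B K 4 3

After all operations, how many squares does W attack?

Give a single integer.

Op 1: place BN@(4,0)
Op 2: place BB@(4,4)
Op 3: place BR@(2,1)
Op 4: place WQ@(3,3)
Op 5: place WB@(3,1)
Op 6: place WK@(0,1)
Op 7: place WQ@(2,3)
Op 8: place BK@(4,3)
Per-piece attacks for W:
  WK@(0,1): attacks (0,2) (0,0) (1,1) (1,2) (1,0)
  WQ@(2,3): attacks (2,4) (2,2) (2,1) (3,3) (1,3) (0,3) (3,4) (3,2) (4,1) (1,4) (1,2) (0,1) [ray(0,-1) blocked at (2,1); ray(1,0) blocked at (3,3); ray(-1,-1) blocked at (0,1)]
  WB@(3,1): attacks (4,2) (4,0) (2,2) (1,3) (0,4) (2,0) [ray(1,-1) blocked at (4,0)]
  WQ@(3,3): attacks (3,4) (3,2) (3,1) (4,3) (2,3) (4,4) (4,2) (2,4) (2,2) (1,1) (0,0) [ray(0,-1) blocked at (3,1); ray(1,0) blocked at (4,3); ray(-1,0) blocked at (2,3); ray(1,1) blocked at (4,4)]
Union (24 distinct): (0,0) (0,1) (0,2) (0,3) (0,4) (1,0) (1,1) (1,2) (1,3) (1,4) (2,0) (2,1) (2,2) (2,3) (2,4) (3,1) (3,2) (3,3) (3,4) (4,0) (4,1) (4,2) (4,3) (4,4)

Answer: 24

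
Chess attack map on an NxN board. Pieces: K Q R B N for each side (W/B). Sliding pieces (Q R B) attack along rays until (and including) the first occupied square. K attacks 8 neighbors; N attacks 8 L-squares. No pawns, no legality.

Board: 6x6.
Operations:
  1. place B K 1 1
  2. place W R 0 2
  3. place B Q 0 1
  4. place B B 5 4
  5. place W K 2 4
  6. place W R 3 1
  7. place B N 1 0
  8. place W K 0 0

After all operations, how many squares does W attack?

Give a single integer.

Op 1: place BK@(1,1)
Op 2: place WR@(0,2)
Op 3: place BQ@(0,1)
Op 4: place BB@(5,4)
Op 5: place WK@(2,4)
Op 6: place WR@(3,1)
Op 7: place BN@(1,0)
Op 8: place WK@(0,0)
Per-piece attacks for W:
  WK@(0,0): attacks (0,1) (1,0) (1,1)
  WR@(0,2): attacks (0,3) (0,4) (0,5) (0,1) (1,2) (2,2) (3,2) (4,2) (5,2) [ray(0,-1) blocked at (0,1)]
  WK@(2,4): attacks (2,5) (2,3) (3,4) (1,4) (3,5) (3,3) (1,5) (1,3)
  WR@(3,1): attacks (3,2) (3,3) (3,4) (3,5) (3,0) (4,1) (5,1) (2,1) (1,1) [ray(-1,0) blocked at (1,1)]
Union (23 distinct): (0,1) (0,3) (0,4) (0,5) (1,0) (1,1) (1,2) (1,3) (1,4) (1,5) (2,1) (2,2) (2,3) (2,5) (3,0) (3,2) (3,3) (3,4) (3,5) (4,1) (4,2) (5,1) (5,2)

Answer: 23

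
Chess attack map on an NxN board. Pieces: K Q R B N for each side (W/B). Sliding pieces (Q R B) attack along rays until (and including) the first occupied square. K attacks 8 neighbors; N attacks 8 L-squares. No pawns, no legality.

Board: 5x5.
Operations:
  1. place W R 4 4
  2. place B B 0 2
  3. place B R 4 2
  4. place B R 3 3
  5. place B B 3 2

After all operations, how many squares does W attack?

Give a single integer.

Answer: 6

Derivation:
Op 1: place WR@(4,4)
Op 2: place BB@(0,2)
Op 3: place BR@(4,2)
Op 4: place BR@(3,3)
Op 5: place BB@(3,2)
Per-piece attacks for W:
  WR@(4,4): attacks (4,3) (4,2) (3,4) (2,4) (1,4) (0,4) [ray(0,-1) blocked at (4,2)]
Union (6 distinct): (0,4) (1,4) (2,4) (3,4) (4,2) (4,3)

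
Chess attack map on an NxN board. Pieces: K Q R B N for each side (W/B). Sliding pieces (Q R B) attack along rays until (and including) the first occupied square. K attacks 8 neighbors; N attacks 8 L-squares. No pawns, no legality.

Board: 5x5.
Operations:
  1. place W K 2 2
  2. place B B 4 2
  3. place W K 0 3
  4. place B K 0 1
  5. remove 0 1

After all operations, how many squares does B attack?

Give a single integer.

Answer: 4

Derivation:
Op 1: place WK@(2,2)
Op 2: place BB@(4,2)
Op 3: place WK@(0,3)
Op 4: place BK@(0,1)
Op 5: remove (0,1)
Per-piece attacks for B:
  BB@(4,2): attacks (3,3) (2,4) (3,1) (2,0)
Union (4 distinct): (2,0) (2,4) (3,1) (3,3)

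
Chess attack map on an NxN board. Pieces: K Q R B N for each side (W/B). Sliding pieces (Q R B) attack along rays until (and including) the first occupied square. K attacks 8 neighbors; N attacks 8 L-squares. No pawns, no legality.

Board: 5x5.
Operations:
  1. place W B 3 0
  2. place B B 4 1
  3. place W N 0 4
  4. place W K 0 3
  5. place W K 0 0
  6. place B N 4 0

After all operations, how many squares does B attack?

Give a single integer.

Answer: 5

Derivation:
Op 1: place WB@(3,0)
Op 2: place BB@(4,1)
Op 3: place WN@(0,4)
Op 4: place WK@(0,3)
Op 5: place WK@(0,0)
Op 6: place BN@(4,0)
Per-piece attacks for B:
  BN@(4,0): attacks (3,2) (2,1)
  BB@(4,1): attacks (3,2) (2,3) (1,4) (3,0) [ray(-1,-1) blocked at (3,0)]
Union (5 distinct): (1,4) (2,1) (2,3) (3,0) (3,2)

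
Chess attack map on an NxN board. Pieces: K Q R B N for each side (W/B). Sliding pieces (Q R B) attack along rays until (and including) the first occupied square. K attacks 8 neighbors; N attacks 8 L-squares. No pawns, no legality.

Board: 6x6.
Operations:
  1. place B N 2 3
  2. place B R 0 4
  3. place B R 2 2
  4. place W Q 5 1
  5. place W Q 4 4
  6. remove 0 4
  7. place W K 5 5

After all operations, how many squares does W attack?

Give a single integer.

Answer: 23

Derivation:
Op 1: place BN@(2,3)
Op 2: place BR@(0,4)
Op 3: place BR@(2,2)
Op 4: place WQ@(5,1)
Op 5: place WQ@(4,4)
Op 6: remove (0,4)
Op 7: place WK@(5,5)
Per-piece attacks for W:
  WQ@(4,4): attacks (4,5) (4,3) (4,2) (4,1) (4,0) (5,4) (3,4) (2,4) (1,4) (0,4) (5,5) (5,3) (3,5) (3,3) (2,2) [ray(1,1) blocked at (5,5); ray(-1,-1) blocked at (2,2)]
  WQ@(5,1): attacks (5,2) (5,3) (5,4) (5,5) (5,0) (4,1) (3,1) (2,1) (1,1) (0,1) (4,2) (3,3) (2,4) (1,5) (4,0) [ray(0,1) blocked at (5,5)]
  WK@(5,5): attacks (5,4) (4,5) (4,4)
Union (23 distinct): (0,1) (0,4) (1,1) (1,4) (1,5) (2,1) (2,2) (2,4) (3,1) (3,3) (3,4) (3,5) (4,0) (4,1) (4,2) (4,3) (4,4) (4,5) (5,0) (5,2) (5,3) (5,4) (5,5)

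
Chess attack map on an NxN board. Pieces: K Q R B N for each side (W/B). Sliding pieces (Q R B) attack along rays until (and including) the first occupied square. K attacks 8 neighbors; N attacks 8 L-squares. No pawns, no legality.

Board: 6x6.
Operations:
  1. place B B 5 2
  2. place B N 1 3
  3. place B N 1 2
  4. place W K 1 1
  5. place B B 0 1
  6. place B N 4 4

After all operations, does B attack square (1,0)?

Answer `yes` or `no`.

Answer: yes

Derivation:
Op 1: place BB@(5,2)
Op 2: place BN@(1,3)
Op 3: place BN@(1,2)
Op 4: place WK@(1,1)
Op 5: place BB@(0,1)
Op 6: place BN@(4,4)
Per-piece attacks for B:
  BB@(0,1): attacks (1,2) (1,0) [ray(1,1) blocked at (1,2)]
  BN@(1,2): attacks (2,4) (3,3) (0,4) (2,0) (3,1) (0,0)
  BN@(1,3): attacks (2,5) (3,4) (0,5) (2,1) (3,2) (0,1)
  BN@(4,4): attacks (2,5) (5,2) (3,2) (2,3)
  BB@(5,2): attacks (4,3) (3,4) (2,5) (4,1) (3,0)
B attacks (1,0): yes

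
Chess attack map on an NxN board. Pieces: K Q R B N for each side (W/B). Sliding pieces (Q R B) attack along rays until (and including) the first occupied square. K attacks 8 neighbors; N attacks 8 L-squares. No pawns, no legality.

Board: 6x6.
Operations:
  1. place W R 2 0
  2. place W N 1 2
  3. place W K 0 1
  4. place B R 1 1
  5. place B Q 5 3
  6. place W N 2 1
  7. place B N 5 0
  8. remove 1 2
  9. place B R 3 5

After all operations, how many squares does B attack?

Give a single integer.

Answer: 27

Derivation:
Op 1: place WR@(2,0)
Op 2: place WN@(1,2)
Op 3: place WK@(0,1)
Op 4: place BR@(1,1)
Op 5: place BQ@(5,3)
Op 6: place WN@(2,1)
Op 7: place BN@(5,0)
Op 8: remove (1,2)
Op 9: place BR@(3,5)
Per-piece attacks for B:
  BR@(1,1): attacks (1,2) (1,3) (1,4) (1,5) (1,0) (2,1) (0,1) [ray(1,0) blocked at (2,1); ray(-1,0) blocked at (0,1)]
  BR@(3,5): attacks (3,4) (3,3) (3,2) (3,1) (3,0) (4,5) (5,5) (2,5) (1,5) (0,5)
  BN@(5,0): attacks (4,2) (3,1)
  BQ@(5,3): attacks (5,4) (5,5) (5,2) (5,1) (5,0) (4,3) (3,3) (2,3) (1,3) (0,3) (4,4) (3,5) (4,2) (3,1) (2,0) [ray(0,-1) blocked at (5,0); ray(-1,1) blocked at (3,5); ray(-1,-1) blocked at (2,0)]
Union (27 distinct): (0,1) (0,3) (0,5) (1,0) (1,2) (1,3) (1,4) (1,5) (2,0) (2,1) (2,3) (2,5) (3,0) (3,1) (3,2) (3,3) (3,4) (3,5) (4,2) (4,3) (4,4) (4,5) (5,0) (5,1) (5,2) (5,4) (5,5)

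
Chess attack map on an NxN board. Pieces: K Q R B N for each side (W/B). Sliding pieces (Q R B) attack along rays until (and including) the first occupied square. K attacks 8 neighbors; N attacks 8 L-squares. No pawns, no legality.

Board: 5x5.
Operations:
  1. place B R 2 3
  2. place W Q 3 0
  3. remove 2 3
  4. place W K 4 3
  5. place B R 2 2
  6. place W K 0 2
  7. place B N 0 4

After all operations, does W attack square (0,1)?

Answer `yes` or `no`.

Op 1: place BR@(2,3)
Op 2: place WQ@(3,0)
Op 3: remove (2,3)
Op 4: place WK@(4,3)
Op 5: place BR@(2,2)
Op 6: place WK@(0,2)
Op 7: place BN@(0,4)
Per-piece attacks for W:
  WK@(0,2): attacks (0,3) (0,1) (1,2) (1,3) (1,1)
  WQ@(3,0): attacks (3,1) (3,2) (3,3) (3,4) (4,0) (2,0) (1,0) (0,0) (4,1) (2,1) (1,2) (0,3)
  WK@(4,3): attacks (4,4) (4,2) (3,3) (3,4) (3,2)
W attacks (0,1): yes

Answer: yes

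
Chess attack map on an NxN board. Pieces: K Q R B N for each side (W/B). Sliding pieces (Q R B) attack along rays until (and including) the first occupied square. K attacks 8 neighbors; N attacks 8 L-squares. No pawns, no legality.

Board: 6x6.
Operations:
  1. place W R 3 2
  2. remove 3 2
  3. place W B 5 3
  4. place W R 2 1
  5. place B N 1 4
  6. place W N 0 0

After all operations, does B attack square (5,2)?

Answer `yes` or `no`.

Op 1: place WR@(3,2)
Op 2: remove (3,2)
Op 3: place WB@(5,3)
Op 4: place WR@(2,1)
Op 5: place BN@(1,4)
Op 6: place WN@(0,0)
Per-piece attacks for B:
  BN@(1,4): attacks (3,5) (2,2) (3,3) (0,2)
B attacks (5,2): no

Answer: no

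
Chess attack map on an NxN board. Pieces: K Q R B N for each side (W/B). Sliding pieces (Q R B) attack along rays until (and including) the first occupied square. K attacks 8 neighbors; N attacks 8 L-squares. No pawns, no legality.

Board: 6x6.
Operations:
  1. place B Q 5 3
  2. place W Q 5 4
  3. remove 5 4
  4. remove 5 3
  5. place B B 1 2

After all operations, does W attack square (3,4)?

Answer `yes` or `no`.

Op 1: place BQ@(5,3)
Op 2: place WQ@(5,4)
Op 3: remove (5,4)
Op 4: remove (5,3)
Op 5: place BB@(1,2)
Per-piece attacks for W:
W attacks (3,4): no

Answer: no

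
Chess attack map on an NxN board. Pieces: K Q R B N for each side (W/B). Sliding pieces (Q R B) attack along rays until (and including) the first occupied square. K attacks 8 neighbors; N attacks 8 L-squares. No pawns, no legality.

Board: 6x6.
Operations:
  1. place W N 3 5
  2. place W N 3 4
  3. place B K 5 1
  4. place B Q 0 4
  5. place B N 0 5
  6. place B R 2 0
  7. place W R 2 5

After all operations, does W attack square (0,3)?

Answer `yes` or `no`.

Op 1: place WN@(3,5)
Op 2: place WN@(3,4)
Op 3: place BK@(5,1)
Op 4: place BQ@(0,4)
Op 5: place BN@(0,5)
Op 6: place BR@(2,0)
Op 7: place WR@(2,5)
Per-piece attacks for W:
  WR@(2,5): attacks (2,4) (2,3) (2,2) (2,1) (2,0) (3,5) (1,5) (0,5) [ray(0,-1) blocked at (2,0); ray(1,0) blocked at (3,5); ray(-1,0) blocked at (0,5)]
  WN@(3,4): attacks (5,5) (1,5) (4,2) (5,3) (2,2) (1,3)
  WN@(3,5): attacks (4,3) (5,4) (2,3) (1,4)
W attacks (0,3): no

Answer: no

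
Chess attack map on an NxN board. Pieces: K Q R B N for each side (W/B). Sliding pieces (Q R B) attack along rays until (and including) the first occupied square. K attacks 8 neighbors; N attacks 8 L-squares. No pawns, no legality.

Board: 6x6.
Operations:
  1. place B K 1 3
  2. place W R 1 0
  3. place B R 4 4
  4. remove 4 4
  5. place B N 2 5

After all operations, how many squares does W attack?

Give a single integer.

Answer: 8

Derivation:
Op 1: place BK@(1,3)
Op 2: place WR@(1,0)
Op 3: place BR@(4,4)
Op 4: remove (4,4)
Op 5: place BN@(2,5)
Per-piece attacks for W:
  WR@(1,0): attacks (1,1) (1,2) (1,3) (2,0) (3,0) (4,0) (5,0) (0,0) [ray(0,1) blocked at (1,3)]
Union (8 distinct): (0,0) (1,1) (1,2) (1,3) (2,0) (3,0) (4,0) (5,0)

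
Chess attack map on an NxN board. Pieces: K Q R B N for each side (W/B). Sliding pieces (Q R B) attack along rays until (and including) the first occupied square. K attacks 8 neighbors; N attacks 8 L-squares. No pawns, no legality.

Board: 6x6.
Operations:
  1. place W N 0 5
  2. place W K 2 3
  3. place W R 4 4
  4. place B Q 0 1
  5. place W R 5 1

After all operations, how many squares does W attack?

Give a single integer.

Op 1: place WN@(0,5)
Op 2: place WK@(2,3)
Op 3: place WR@(4,4)
Op 4: place BQ@(0,1)
Op 5: place WR@(5,1)
Per-piece attacks for W:
  WN@(0,5): attacks (1,3) (2,4)
  WK@(2,3): attacks (2,4) (2,2) (3,3) (1,3) (3,4) (3,2) (1,4) (1,2)
  WR@(4,4): attacks (4,5) (4,3) (4,2) (4,1) (4,0) (5,4) (3,4) (2,4) (1,4) (0,4)
  WR@(5,1): attacks (5,2) (5,3) (5,4) (5,5) (5,0) (4,1) (3,1) (2,1) (1,1) (0,1) [ray(-1,0) blocked at (0,1)]
Union (23 distinct): (0,1) (0,4) (1,1) (1,2) (1,3) (1,4) (2,1) (2,2) (2,4) (3,1) (3,2) (3,3) (3,4) (4,0) (4,1) (4,2) (4,3) (4,5) (5,0) (5,2) (5,3) (5,4) (5,5)

Answer: 23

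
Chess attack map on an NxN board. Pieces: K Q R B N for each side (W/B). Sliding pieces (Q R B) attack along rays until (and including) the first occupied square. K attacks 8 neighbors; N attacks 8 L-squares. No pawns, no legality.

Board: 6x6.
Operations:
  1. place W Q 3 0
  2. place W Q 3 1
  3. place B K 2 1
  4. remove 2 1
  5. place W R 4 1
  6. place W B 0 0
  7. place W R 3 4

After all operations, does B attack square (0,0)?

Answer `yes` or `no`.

Answer: no

Derivation:
Op 1: place WQ@(3,0)
Op 2: place WQ@(3,1)
Op 3: place BK@(2,1)
Op 4: remove (2,1)
Op 5: place WR@(4,1)
Op 6: place WB@(0,0)
Op 7: place WR@(3,4)
Per-piece attacks for B:
B attacks (0,0): no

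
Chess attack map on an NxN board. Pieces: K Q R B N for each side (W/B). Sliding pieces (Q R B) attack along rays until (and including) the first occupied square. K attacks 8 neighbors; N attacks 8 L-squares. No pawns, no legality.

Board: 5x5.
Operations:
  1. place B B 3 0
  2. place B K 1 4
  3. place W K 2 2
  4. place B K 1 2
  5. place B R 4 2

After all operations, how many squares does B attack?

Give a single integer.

Op 1: place BB@(3,0)
Op 2: place BK@(1,4)
Op 3: place WK@(2,2)
Op 4: place BK@(1,2)
Op 5: place BR@(4,2)
Per-piece attacks for B:
  BK@(1,2): attacks (1,3) (1,1) (2,2) (0,2) (2,3) (2,1) (0,3) (0,1)
  BK@(1,4): attacks (1,3) (2,4) (0,4) (2,3) (0,3)
  BB@(3,0): attacks (4,1) (2,1) (1,2) [ray(-1,1) blocked at (1,2)]
  BR@(4,2): attacks (4,3) (4,4) (4,1) (4,0) (3,2) (2,2) [ray(-1,0) blocked at (2,2)]
Union (16 distinct): (0,1) (0,2) (0,3) (0,4) (1,1) (1,2) (1,3) (2,1) (2,2) (2,3) (2,4) (3,2) (4,0) (4,1) (4,3) (4,4)

Answer: 16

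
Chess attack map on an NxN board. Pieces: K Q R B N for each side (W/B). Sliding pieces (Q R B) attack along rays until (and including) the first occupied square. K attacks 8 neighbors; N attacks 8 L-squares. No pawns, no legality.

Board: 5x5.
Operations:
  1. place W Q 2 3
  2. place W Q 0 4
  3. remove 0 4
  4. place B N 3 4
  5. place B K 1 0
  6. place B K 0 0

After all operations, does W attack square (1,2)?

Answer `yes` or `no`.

Answer: yes

Derivation:
Op 1: place WQ@(2,3)
Op 2: place WQ@(0,4)
Op 3: remove (0,4)
Op 4: place BN@(3,4)
Op 5: place BK@(1,0)
Op 6: place BK@(0,0)
Per-piece attacks for W:
  WQ@(2,3): attacks (2,4) (2,2) (2,1) (2,0) (3,3) (4,3) (1,3) (0,3) (3,4) (3,2) (4,1) (1,4) (1,2) (0,1) [ray(1,1) blocked at (3,4)]
W attacks (1,2): yes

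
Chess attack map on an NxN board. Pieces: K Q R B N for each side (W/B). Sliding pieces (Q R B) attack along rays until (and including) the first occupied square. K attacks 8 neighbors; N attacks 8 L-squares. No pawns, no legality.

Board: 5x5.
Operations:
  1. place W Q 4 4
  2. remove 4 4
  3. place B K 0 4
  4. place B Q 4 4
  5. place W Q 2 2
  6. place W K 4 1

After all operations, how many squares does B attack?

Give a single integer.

Op 1: place WQ@(4,4)
Op 2: remove (4,4)
Op 3: place BK@(0,4)
Op 4: place BQ@(4,4)
Op 5: place WQ@(2,2)
Op 6: place WK@(4,1)
Per-piece attacks for B:
  BK@(0,4): attacks (0,3) (1,4) (1,3)
  BQ@(4,4): attacks (4,3) (4,2) (4,1) (3,4) (2,4) (1,4) (0,4) (3,3) (2,2) [ray(0,-1) blocked at (4,1); ray(-1,0) blocked at (0,4); ray(-1,-1) blocked at (2,2)]
Union (11 distinct): (0,3) (0,4) (1,3) (1,4) (2,2) (2,4) (3,3) (3,4) (4,1) (4,2) (4,3)

Answer: 11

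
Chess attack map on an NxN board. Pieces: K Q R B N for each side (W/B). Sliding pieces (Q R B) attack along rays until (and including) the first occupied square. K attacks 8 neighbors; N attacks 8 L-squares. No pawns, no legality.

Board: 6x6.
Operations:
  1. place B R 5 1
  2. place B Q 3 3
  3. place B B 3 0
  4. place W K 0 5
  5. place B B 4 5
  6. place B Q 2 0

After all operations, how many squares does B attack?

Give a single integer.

Answer: 29

Derivation:
Op 1: place BR@(5,1)
Op 2: place BQ@(3,3)
Op 3: place BB@(3,0)
Op 4: place WK@(0,5)
Op 5: place BB@(4,5)
Op 6: place BQ@(2,0)
Per-piece attacks for B:
  BQ@(2,0): attacks (2,1) (2,2) (2,3) (2,4) (2,5) (3,0) (1,0) (0,0) (3,1) (4,2) (5,3) (1,1) (0,2) [ray(1,0) blocked at (3,0)]
  BB@(3,0): attacks (4,1) (5,2) (2,1) (1,2) (0,3)
  BQ@(3,3): attacks (3,4) (3,5) (3,2) (3,1) (3,0) (4,3) (5,3) (2,3) (1,3) (0,3) (4,4) (5,5) (4,2) (5,1) (2,4) (1,5) (2,2) (1,1) (0,0) [ray(0,-1) blocked at (3,0); ray(1,-1) blocked at (5,1)]
  BB@(4,5): attacks (5,4) (3,4) (2,3) (1,2) (0,1)
  BR@(5,1): attacks (5,2) (5,3) (5,4) (5,5) (5,0) (4,1) (3,1) (2,1) (1,1) (0,1)
Union (29 distinct): (0,0) (0,1) (0,2) (0,3) (1,0) (1,1) (1,2) (1,3) (1,5) (2,1) (2,2) (2,3) (2,4) (2,5) (3,0) (3,1) (3,2) (3,4) (3,5) (4,1) (4,2) (4,3) (4,4) (5,0) (5,1) (5,2) (5,3) (5,4) (5,5)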